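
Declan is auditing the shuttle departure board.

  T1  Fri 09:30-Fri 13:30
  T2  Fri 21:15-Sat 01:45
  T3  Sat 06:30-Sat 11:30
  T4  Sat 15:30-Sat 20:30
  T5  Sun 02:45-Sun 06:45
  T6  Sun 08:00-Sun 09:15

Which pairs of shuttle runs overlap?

no conflicts

Sorted by start: T1, T2, T3, T4, T5, T6.
T2 starts after T1 ends, so nothing later overlaps T1 either.
T3 starts after T2 ends, so nothing later overlaps T2 either.
T4 starts after T3 ends, so nothing later overlaps T3 either.
T5 starts after T4 ends, so nothing later overlaps T4 either.
T6 starts after T5 ends.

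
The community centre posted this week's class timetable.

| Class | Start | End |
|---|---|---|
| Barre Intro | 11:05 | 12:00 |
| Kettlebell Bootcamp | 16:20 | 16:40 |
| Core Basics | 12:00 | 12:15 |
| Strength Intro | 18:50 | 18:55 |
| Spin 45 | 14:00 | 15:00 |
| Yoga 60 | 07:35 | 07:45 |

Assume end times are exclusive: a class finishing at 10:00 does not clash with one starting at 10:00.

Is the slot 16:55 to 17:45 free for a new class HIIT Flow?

Yoga 60: ends 07:45 at or before HIIT Flow starts 16:55 → clear.
Barre Intro: ends 12:00 at or before HIIT Flow starts 16:55 → clear.
Core Basics: ends 12:15 at or before HIIT Flow starts 16:55 → clear.
Spin 45: ends 15:00 at or before HIIT Flow starts 16:55 → clear.
Kettlebell Bootcamp: ends 16:40 at or before HIIT Flow starts 16:55 → clear.
Strength Intro: starts 18:50 at or after HIIT Flow ends 17:45 → clear.

Yes — the slot is free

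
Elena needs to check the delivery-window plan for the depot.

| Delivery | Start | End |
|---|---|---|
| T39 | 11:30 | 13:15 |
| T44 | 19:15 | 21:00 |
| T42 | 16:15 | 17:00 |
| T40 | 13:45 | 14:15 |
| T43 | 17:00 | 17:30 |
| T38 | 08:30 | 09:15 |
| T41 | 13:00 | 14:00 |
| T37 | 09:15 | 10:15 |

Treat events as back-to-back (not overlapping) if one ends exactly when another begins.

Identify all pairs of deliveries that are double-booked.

Two intervals overlap when each starts before the other ends.
Sorted by start: T38, T37, T39, T41, T40, T42, T43, T44.
T37 starts exactly when T38 ends (back-to-back, no overlap); T38 is clear from here.
T39 starts after T37 ends; T37 is clear from here.
T41 starts before T39 ends → T39 and T41 overlap.
T40 starts after T39 ends; T39 is clear from here.
T40 starts before T41 ends → T41 and T40 overlap.
T42 starts after T41 ends; T41 is clear from here.
T42 starts after T40 ends; T40 is clear from here.
T43 starts exactly when T42 ends (back-to-back, no overlap); T42 is clear from here.
T44 starts after T43 ends.

T39 & T41, T40 & T41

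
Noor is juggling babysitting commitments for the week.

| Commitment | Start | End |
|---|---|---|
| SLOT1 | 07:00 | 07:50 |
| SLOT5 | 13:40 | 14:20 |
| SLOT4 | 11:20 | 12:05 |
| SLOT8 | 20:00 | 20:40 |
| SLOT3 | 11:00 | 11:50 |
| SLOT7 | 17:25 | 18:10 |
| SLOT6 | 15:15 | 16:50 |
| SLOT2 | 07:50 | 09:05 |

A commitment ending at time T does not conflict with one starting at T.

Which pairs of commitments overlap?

Sorted by start: SLOT1, SLOT2, SLOT3, SLOT4, SLOT5, SLOT6, SLOT7, SLOT8.
SLOT2 starts exactly when SLOT1 ends (back-to-back, no overlap); SLOT1 is clear from here.
SLOT3 starts after SLOT2 ends; SLOT2 is clear from here.
SLOT4 starts before SLOT3 ends → SLOT3 and SLOT4 overlap.
SLOT5 starts after SLOT3 ends; SLOT3 is clear from here.
SLOT5 starts after SLOT4 ends; SLOT4 is clear from here.
SLOT6 starts after SLOT5 ends; SLOT5 is clear from here.
SLOT7 starts after SLOT6 ends; SLOT6 is clear from here.
SLOT8 starts after SLOT7 ends.

SLOT3 & SLOT4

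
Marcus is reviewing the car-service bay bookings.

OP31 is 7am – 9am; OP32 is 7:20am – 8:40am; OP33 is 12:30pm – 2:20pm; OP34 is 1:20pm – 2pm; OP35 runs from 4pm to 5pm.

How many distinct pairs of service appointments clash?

Two intervals overlap when each starts before the other ends.
Sorted by start: OP31, OP32, OP33, OP34, OP35.
OP32 starts before OP31 ends → OP31 and OP32 overlap.
OP33 starts after OP31 ends; OP31 is clear from here.
OP33 starts after OP32 ends; OP32 is clear from here.
OP34 starts before OP33 ends → OP33 and OP34 overlap.
OP35 starts after OP33 ends.
OP35 starts after OP34 ends.
Overlapping pairs: OP31 & OP32, OP33 & OP34 — 2 in total.

2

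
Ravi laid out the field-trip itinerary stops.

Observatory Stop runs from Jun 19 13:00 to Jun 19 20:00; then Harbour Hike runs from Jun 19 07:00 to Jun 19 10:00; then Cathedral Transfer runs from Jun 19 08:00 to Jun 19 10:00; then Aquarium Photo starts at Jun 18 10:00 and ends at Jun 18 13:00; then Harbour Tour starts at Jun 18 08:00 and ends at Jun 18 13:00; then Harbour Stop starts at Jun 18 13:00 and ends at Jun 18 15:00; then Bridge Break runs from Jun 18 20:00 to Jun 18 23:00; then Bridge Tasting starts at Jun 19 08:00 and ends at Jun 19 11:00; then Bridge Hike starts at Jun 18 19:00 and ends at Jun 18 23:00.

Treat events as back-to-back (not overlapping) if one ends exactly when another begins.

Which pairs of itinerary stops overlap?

Aquarium Photo & Harbour Tour, Bridge Break & Bridge Hike, Bridge Tasting & Cathedral Transfer, Bridge Tasting & Harbour Hike, Cathedral Transfer & Harbour Hike

Check each pair: they overlap iff neither finishes before the other starts.
Sorted by start: Harbour Tour, Aquarium Photo, Harbour Stop, Bridge Hike, Bridge Break, Harbour Hike, Cathedral Transfer, Bridge Tasting, Observatory Stop.
Aquarium Photo starts before Harbour Tour ends → Harbour Tour and Aquarium Photo overlap.
Harbour Stop starts exactly when Harbour Tour ends (back-to-back, no overlap), so nothing later overlaps Harbour Tour either.
Harbour Stop starts exactly when Aquarium Photo ends (back-to-back, no overlap), so nothing later overlaps Aquarium Photo either.
Bridge Hike starts after Harbour Stop ends, so nothing later overlaps Harbour Stop either.
Bridge Break starts before Bridge Hike ends → Bridge Hike and Bridge Break overlap.
Harbour Hike starts after Bridge Hike ends, so nothing later overlaps Bridge Hike either.
Harbour Hike starts after Bridge Break ends, so nothing later overlaps Bridge Break either.
Cathedral Transfer starts before Harbour Hike ends → Harbour Hike and Cathedral Transfer overlap.
Bridge Tasting starts before Harbour Hike ends → Harbour Hike and Bridge Tasting overlap.
Observatory Stop starts after Harbour Hike ends.
Bridge Tasting starts before Cathedral Transfer ends → Cathedral Transfer and Bridge Tasting overlap.
Observatory Stop starts after Cathedral Transfer ends.
Observatory Stop starts after Bridge Tasting ends.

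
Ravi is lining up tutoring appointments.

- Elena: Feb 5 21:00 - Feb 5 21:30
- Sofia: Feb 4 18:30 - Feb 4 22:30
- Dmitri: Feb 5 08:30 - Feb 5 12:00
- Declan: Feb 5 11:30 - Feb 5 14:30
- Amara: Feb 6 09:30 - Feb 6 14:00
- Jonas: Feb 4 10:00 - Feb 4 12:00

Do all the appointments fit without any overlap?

Sorted by start: Jonas, Sofia, Dmitri, Declan, Elena, Amara.
Sofia starts after Jonas ends — done with Jonas.
Dmitri starts after Sofia ends — done with Sofia.
Declan starts before Dmitri ends → Dmitri and Declan overlap.
That's a conflict, so the schedule is not conflict-free.

No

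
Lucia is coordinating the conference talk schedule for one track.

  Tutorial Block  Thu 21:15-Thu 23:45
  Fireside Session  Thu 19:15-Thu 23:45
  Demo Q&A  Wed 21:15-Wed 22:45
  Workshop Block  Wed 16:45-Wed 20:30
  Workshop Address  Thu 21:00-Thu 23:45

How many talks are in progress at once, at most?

Sort all start/end points and keep a running count:
Wed 16:45 start Workshop Block → 1
Wed 20:30 end Workshop Block → 0
Wed 21:15 start Demo Q&A → 1
Wed 22:45 end Demo Q&A → 0
Thu 19:15 start Fireside Session → 1
Thu 21:00 start Workshop Address → 2
Thu 21:15 start Tutorial Block → 3
Thu 23:45 end Fireside Session → 2
Thu 23:45 end Tutorial Block → 1
Thu 23:45 end Workshop Address → 0
Peak is 3, at Thu 21:15 (Fireside Session, Tutorial Block, Workshop Address).

3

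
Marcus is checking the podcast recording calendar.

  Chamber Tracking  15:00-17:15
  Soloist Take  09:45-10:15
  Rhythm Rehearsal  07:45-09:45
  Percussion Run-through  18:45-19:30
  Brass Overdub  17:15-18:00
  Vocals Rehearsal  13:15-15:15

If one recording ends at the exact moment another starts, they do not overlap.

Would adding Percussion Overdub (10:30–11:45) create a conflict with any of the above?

No — it doesn't clash with anything

Rhythm Rehearsal: ends 09:45 at or before Percussion Overdub starts 10:30 → clear.
Soloist Take: ends 10:15 at or before Percussion Overdub starts 10:30 → clear.
Vocals Rehearsal: starts 13:15 at or after Percussion Overdub ends 11:45 → clear.
Chamber Tracking: starts 15:00 at or after Percussion Overdub ends 11:45 → clear.
Brass Overdub: starts 17:15 at or after Percussion Overdub ends 11:45 → clear.
Percussion Run-through: starts 18:45 at or after Percussion Overdub ends 11:45 → clear.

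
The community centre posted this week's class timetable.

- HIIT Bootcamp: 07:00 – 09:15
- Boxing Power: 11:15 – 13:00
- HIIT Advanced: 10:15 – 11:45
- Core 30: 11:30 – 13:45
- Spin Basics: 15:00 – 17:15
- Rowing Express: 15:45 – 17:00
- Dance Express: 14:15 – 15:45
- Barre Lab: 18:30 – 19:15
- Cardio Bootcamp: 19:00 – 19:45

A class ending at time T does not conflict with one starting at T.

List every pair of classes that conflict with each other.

Check each pair: they overlap iff neither finishes before the other starts.
Sorted by start: HIIT Bootcamp, HIIT Advanced, Boxing Power, Core 30, Dance Express, Spin Basics, Rowing Express, Barre Lab, Cardio Bootcamp.
HIIT Advanced starts after HIIT Bootcamp ends; HIIT Bootcamp is clear from here.
Boxing Power starts before HIIT Advanced ends → HIIT Advanced and Boxing Power overlap.
Core 30 starts before HIIT Advanced ends → HIIT Advanced and Core 30 overlap.
Dance Express starts after HIIT Advanced ends; HIIT Advanced is clear from here.
Core 30 starts before Boxing Power ends → Boxing Power and Core 30 overlap.
Dance Express starts after Boxing Power ends; Boxing Power is clear from here.
Dance Express starts after Core 30 ends; Core 30 is clear from here.
Spin Basics starts before Dance Express ends → Dance Express and Spin Basics overlap.
Rowing Express starts exactly when Dance Express ends (back-to-back, no overlap); Dance Express is clear from here.
Rowing Express starts before Spin Basics ends → Spin Basics and Rowing Express overlap.
Barre Lab starts after Spin Basics ends; Spin Basics is clear from here.
Barre Lab starts after Rowing Express ends; Rowing Express is clear from here.
Cardio Bootcamp starts before Barre Lab ends → Barre Lab and Cardio Bootcamp overlap.

Barre Lab & Cardio Bootcamp, Boxing Power & Core 30, Boxing Power & HIIT Advanced, Core 30 & HIIT Advanced, Dance Express & Spin Basics, Rowing Express & Spin Basics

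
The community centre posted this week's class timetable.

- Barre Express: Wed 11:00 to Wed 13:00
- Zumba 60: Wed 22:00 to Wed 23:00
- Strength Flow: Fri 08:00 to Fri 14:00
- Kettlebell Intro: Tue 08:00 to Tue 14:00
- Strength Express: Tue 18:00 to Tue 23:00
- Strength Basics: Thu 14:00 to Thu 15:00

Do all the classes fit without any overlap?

Yes

Sorted by start: Kettlebell Intro, Strength Express, Barre Express, Zumba 60, Strength Basics, Strength Flow.
Strength Express starts after Kettlebell Intro ends; Kettlebell Intro is clear from here.
Barre Express starts after Strength Express ends; Strength Express is clear from here.
Zumba 60 starts after Barre Express ends; Barre Express is clear from here.
Strength Basics starts after Zumba 60 ends; Zumba 60 is clear from here.
Strength Flow starts after Strength Basics ends.
Every pair is clear; the schedule has no overlaps.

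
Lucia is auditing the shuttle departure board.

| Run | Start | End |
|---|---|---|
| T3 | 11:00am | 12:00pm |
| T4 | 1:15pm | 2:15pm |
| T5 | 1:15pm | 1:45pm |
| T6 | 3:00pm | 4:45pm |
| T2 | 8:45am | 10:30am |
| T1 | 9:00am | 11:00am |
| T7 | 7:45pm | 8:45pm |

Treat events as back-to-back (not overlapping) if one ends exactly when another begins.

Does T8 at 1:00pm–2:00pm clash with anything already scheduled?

T2: ends 10:30am at or before T8 starts 1:00pm → clear.
T1: ends 11:00am at or before T8 starts 1:00pm → clear.
T3: ends 12:00pm at or before T8 starts 1:00pm → clear.
T4: starts 1:15pm before T8 ends 2:00pm, and ends 2:15pm after T8 starts 1:00pm → overlap.
T5: starts 1:15pm before T8 ends 2:00pm, and ends 1:45pm after T8 starts 1:00pm → overlap.
T6: starts 3:00pm at or after T8 ends 2:00pm → clear.
T7: starts 7:45pm at or after T8 ends 2:00pm → clear.
T8 overlaps T4, T5.

Yes — it overlaps T4, T5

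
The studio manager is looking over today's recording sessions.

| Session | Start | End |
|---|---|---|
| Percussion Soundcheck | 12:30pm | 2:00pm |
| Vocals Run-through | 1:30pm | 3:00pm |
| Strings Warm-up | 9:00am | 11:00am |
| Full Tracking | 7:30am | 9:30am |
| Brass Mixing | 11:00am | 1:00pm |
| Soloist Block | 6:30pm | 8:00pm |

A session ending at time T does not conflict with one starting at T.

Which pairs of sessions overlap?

Check each pair: they overlap iff neither finishes before the other starts.
Sorted by start: Full Tracking, Strings Warm-up, Brass Mixing, Percussion Soundcheck, Vocals Run-through, Soloist Block.
Strings Warm-up starts before Full Tracking ends → Full Tracking and Strings Warm-up overlap.
Brass Mixing starts after Full Tracking ends, so Full Tracking has no further overlaps.
Brass Mixing starts exactly when Strings Warm-up ends (back-to-back, no overlap), so Strings Warm-up has no further overlaps.
Percussion Soundcheck starts before Brass Mixing ends → Brass Mixing and Percussion Soundcheck overlap.
Vocals Run-through starts after Brass Mixing ends, so Brass Mixing has no further overlaps.
Vocals Run-through starts before Percussion Soundcheck ends → Percussion Soundcheck and Vocals Run-through overlap.
Soloist Block starts after Percussion Soundcheck ends.
Soloist Block starts after Vocals Run-through ends.

Brass Mixing & Percussion Soundcheck, Full Tracking & Strings Warm-up, Percussion Soundcheck & Vocals Run-through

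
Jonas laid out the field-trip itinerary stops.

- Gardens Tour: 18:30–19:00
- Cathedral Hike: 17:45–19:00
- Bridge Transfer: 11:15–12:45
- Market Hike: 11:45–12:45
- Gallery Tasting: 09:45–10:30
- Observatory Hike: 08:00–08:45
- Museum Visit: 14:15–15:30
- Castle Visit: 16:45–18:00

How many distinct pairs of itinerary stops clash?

Sorted by start: Observatory Hike, Gallery Tasting, Bridge Transfer, Market Hike, Museum Visit, Castle Visit, Cathedral Hike, Gardens Tour.
Gallery Tasting starts after Observatory Hike ends — done with Observatory Hike.
Bridge Transfer starts after Gallery Tasting ends — done with Gallery Tasting.
Market Hike starts before Bridge Transfer ends → Bridge Transfer and Market Hike overlap.
Museum Visit starts after Bridge Transfer ends — done with Bridge Transfer.
Museum Visit starts after Market Hike ends — done with Market Hike.
Castle Visit starts after Museum Visit ends — done with Museum Visit.
Cathedral Hike starts before Castle Visit ends → Castle Visit and Cathedral Hike overlap.
Gardens Tour starts after Castle Visit ends.
Gardens Tour starts before Cathedral Hike ends → Cathedral Hike and Gardens Tour overlap.
Overlapping pairs: Bridge Transfer & Market Hike, Castle Visit & Cathedral Hike, Cathedral Hike & Gardens Tour — 3 in total.

3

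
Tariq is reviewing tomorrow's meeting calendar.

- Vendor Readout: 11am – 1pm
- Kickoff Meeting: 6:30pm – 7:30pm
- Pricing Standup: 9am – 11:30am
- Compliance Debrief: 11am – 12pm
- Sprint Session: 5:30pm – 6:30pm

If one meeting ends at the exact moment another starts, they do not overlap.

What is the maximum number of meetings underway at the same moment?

Walk through starts and ends in time order (an end at T is processed before a start at T):
9am start Pricing Standup → 1
11am start Compliance Debrief → 2
11am start Vendor Readout → 3
11:30am end Pricing Standup → 2
12pm end Compliance Debrief → 1
1pm end Vendor Readout → 0
5:30pm start Sprint Session → 1
6:30pm end Sprint Session → 0
6:30pm start Kickoff Meeting → 1
7:30pm end Kickoff Meeting → 0
Peak is 3, at 11am (Compliance Debrief, Pricing Standup, Vendor Readout).

3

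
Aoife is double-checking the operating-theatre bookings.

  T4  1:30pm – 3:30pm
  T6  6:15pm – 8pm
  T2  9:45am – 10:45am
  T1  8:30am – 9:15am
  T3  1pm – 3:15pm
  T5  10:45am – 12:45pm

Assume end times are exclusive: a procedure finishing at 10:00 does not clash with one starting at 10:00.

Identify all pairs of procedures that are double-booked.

Sorted by start: T1, T2, T5, T3, T4, T6.
T2 starts after T1 ends — done with T1.
T5 starts exactly when T2 ends (back-to-back, no overlap) — done with T2.
T3 starts after T5 ends — done with T5.
T4 starts before T3 ends → T3 and T4 overlap.
T6 starts after T3 ends.
T6 starts after T4 ends.

T3 & T4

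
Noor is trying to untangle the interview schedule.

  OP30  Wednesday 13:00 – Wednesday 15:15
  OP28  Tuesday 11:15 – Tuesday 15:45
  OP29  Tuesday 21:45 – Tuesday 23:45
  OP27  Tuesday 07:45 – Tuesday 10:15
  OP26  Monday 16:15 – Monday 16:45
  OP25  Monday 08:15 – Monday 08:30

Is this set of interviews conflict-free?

Yes

Sorted by start: OP25, OP26, OP27, OP28, OP29, OP30.
OP26 starts after OP25 ends, so nothing later overlaps OP25 either.
OP27 starts after OP26 ends, so nothing later overlaps OP26 either.
OP28 starts after OP27 ends, so nothing later overlaps OP27 either.
OP29 starts after OP28 ends, so nothing later overlaps OP28 either.
OP30 starts after OP29 ends.
Every pair is clear; the schedule has no overlaps.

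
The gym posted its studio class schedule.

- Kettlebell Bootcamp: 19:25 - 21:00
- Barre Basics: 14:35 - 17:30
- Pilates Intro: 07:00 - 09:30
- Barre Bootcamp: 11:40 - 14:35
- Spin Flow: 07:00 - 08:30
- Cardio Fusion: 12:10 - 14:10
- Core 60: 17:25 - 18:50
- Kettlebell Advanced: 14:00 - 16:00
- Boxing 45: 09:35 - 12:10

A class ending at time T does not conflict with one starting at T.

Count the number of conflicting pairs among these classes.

7

Two intervals overlap when each starts before the other ends.
Sorted by start: Spin Flow, Pilates Intro, Boxing 45, Barre Bootcamp, Cardio Fusion, Kettlebell Advanced, Barre Basics, Core 60, Kettlebell Bootcamp.
Pilates Intro starts before Spin Flow ends → Spin Flow and Pilates Intro overlap.
Boxing 45 starts after Spin Flow ends — done with Spin Flow.
Boxing 45 starts after Pilates Intro ends — done with Pilates Intro.
Barre Bootcamp starts before Boxing 45 ends → Boxing 45 and Barre Bootcamp overlap.
Cardio Fusion starts exactly when Boxing 45 ends (back-to-back, no overlap) — done with Boxing 45.
Cardio Fusion starts before Barre Bootcamp ends → Barre Bootcamp and Cardio Fusion overlap.
Kettlebell Advanced starts before Barre Bootcamp ends → Barre Bootcamp and Kettlebell Advanced overlap.
Barre Basics starts exactly when Barre Bootcamp ends (back-to-back, no overlap) — done with Barre Bootcamp.
Kettlebell Advanced starts before Cardio Fusion ends → Cardio Fusion and Kettlebell Advanced overlap.
Barre Basics starts after Cardio Fusion ends — done with Cardio Fusion.
Barre Basics starts before Kettlebell Advanced ends → Kettlebell Advanced and Barre Basics overlap.
Core 60 starts after Kettlebell Advanced ends — done with Kettlebell Advanced.
Core 60 starts before Barre Basics ends → Barre Basics and Core 60 overlap.
Kettlebell Bootcamp starts after Barre Basics ends.
Kettlebell Bootcamp starts after Core 60 ends.
Overlapping pairs: Barre Basics & Core 60, Barre Basics & Kettlebell Advanced, Barre Bootcamp & Boxing 45, Barre Bootcamp & Cardio Fusion, Barre Bootcamp & Kettlebell Advanced, Cardio Fusion & Kettlebell Advanced, Pilates Intro & Spin Flow — 7 in total.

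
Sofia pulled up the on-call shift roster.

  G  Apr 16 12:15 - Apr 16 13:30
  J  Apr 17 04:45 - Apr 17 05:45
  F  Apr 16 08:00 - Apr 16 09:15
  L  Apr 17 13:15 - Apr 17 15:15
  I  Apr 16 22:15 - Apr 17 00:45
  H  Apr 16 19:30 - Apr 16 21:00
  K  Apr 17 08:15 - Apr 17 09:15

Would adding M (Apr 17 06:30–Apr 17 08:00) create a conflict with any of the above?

No — it doesn't clash with anything

F: ends Apr 16 09:15 at or before M starts Apr 17 06:30 → clear.
G: ends Apr 16 13:30 at or before M starts Apr 17 06:30 → clear.
H: ends Apr 16 21:00 at or before M starts Apr 17 06:30 → clear.
I: ends Apr 17 00:45 at or before M starts Apr 17 06:30 → clear.
J: ends Apr 17 05:45 at or before M starts Apr 17 06:30 → clear.
K: starts Apr 17 08:15 at or after M ends Apr 17 08:00 → clear.
L: starts Apr 17 13:15 at or after M ends Apr 17 08:00 → clear.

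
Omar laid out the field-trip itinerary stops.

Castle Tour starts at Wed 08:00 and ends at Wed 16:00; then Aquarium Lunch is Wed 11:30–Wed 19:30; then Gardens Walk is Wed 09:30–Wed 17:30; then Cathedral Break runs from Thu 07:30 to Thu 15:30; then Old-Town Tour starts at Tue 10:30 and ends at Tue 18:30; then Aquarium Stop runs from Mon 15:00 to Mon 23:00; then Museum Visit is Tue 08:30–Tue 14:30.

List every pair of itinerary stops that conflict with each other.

Aquarium Lunch & Castle Tour, Aquarium Lunch & Gardens Walk, Castle Tour & Gardens Walk, Museum Visit & Old-Town Tour

Sorted by start: Aquarium Stop, Museum Visit, Old-Town Tour, Castle Tour, Gardens Walk, Aquarium Lunch, Cathedral Break.
Museum Visit starts after Aquarium Stop ends — done with Aquarium Stop.
Old-Town Tour starts before Museum Visit ends → Museum Visit and Old-Town Tour overlap.
Castle Tour starts after Museum Visit ends — done with Museum Visit.
Castle Tour starts after Old-Town Tour ends — done with Old-Town Tour.
Gardens Walk starts before Castle Tour ends → Castle Tour and Gardens Walk overlap.
Aquarium Lunch starts before Castle Tour ends → Castle Tour and Aquarium Lunch overlap.
Cathedral Break starts after Castle Tour ends.
Aquarium Lunch starts before Gardens Walk ends → Gardens Walk and Aquarium Lunch overlap.
Cathedral Break starts after Gardens Walk ends.
Cathedral Break starts after Aquarium Lunch ends.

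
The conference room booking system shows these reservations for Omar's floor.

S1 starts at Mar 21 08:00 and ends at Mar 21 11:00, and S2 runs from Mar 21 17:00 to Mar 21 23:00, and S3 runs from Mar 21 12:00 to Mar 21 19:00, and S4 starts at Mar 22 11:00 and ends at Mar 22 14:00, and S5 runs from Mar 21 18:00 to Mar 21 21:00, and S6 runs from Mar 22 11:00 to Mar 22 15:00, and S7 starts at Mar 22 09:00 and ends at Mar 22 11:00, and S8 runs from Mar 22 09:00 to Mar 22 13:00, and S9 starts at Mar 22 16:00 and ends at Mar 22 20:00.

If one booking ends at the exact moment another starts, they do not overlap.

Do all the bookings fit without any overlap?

Sorted by start: S1, S3, S2, S5, S7, S8, S4, S6, S9.
S3 starts after S1 ends, so S1 has no further overlaps.
S2 starts before S3 ends → S3 and S2 overlap.
That's a conflict, so the schedule is not conflict-free.

No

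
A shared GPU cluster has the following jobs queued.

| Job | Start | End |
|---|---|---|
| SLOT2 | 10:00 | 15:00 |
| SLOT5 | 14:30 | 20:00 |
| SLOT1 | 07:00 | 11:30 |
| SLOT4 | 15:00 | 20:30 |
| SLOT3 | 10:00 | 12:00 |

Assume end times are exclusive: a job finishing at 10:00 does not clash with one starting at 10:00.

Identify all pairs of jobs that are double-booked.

Sorted by start: SLOT1, SLOT2, SLOT3, SLOT5, SLOT4.
SLOT2 starts before SLOT1 ends → SLOT1 and SLOT2 overlap.
SLOT3 starts before SLOT1 ends → SLOT1 and SLOT3 overlap.
SLOT5 starts after SLOT1 ends; SLOT1 is clear from here.
SLOT3 starts before SLOT2 ends → SLOT2 and SLOT3 overlap.
SLOT5 starts before SLOT2 ends → SLOT2 and SLOT5 overlap.
SLOT4 starts exactly when SLOT2 ends (back-to-back, no overlap).
SLOT5 starts after SLOT3 ends; SLOT3 is clear from here.
SLOT4 starts before SLOT5 ends → SLOT5 and SLOT4 overlap.

SLOT1 & SLOT2, SLOT1 & SLOT3, SLOT2 & SLOT3, SLOT2 & SLOT5, SLOT4 & SLOT5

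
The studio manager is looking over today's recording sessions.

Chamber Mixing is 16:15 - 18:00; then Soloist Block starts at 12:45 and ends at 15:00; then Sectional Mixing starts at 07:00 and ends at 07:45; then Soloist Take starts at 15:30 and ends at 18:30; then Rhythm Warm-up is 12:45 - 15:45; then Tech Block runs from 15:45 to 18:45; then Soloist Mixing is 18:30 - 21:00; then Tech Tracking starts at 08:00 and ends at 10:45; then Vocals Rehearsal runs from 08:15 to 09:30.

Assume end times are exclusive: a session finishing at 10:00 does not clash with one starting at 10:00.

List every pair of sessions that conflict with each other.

Check each pair: they overlap iff neither finishes before the other starts.
Sorted by start: Sectional Mixing, Tech Tracking, Vocals Rehearsal, Rhythm Warm-up, Soloist Block, Soloist Take, Tech Block, Chamber Mixing, Soloist Mixing.
Tech Tracking starts after Sectional Mixing ends, so nothing later overlaps Sectional Mixing either.
Vocals Rehearsal starts before Tech Tracking ends → Tech Tracking and Vocals Rehearsal overlap.
Rhythm Warm-up starts after Tech Tracking ends, so nothing later overlaps Tech Tracking either.
Rhythm Warm-up starts after Vocals Rehearsal ends, so nothing later overlaps Vocals Rehearsal either.
Soloist Block starts before Rhythm Warm-up ends → Rhythm Warm-up and Soloist Block overlap.
Soloist Take starts before Rhythm Warm-up ends → Rhythm Warm-up and Soloist Take overlap.
Tech Block starts exactly when Rhythm Warm-up ends (back-to-back, no overlap), so nothing later overlaps Rhythm Warm-up either.
Soloist Take starts after Soloist Block ends, so nothing later overlaps Soloist Block either.
Tech Block starts before Soloist Take ends → Soloist Take and Tech Block overlap.
Chamber Mixing starts before Soloist Take ends → Soloist Take and Chamber Mixing overlap.
Soloist Mixing starts exactly when Soloist Take ends (back-to-back, no overlap).
Chamber Mixing starts before Tech Block ends → Tech Block and Chamber Mixing overlap.
Soloist Mixing starts before Tech Block ends → Tech Block and Soloist Mixing overlap.
Soloist Mixing starts after Chamber Mixing ends.

Chamber Mixing & Soloist Take, Chamber Mixing & Tech Block, Rhythm Warm-up & Soloist Block, Rhythm Warm-up & Soloist Take, Soloist Mixing & Tech Block, Soloist Take & Tech Block, Tech Tracking & Vocals Rehearsal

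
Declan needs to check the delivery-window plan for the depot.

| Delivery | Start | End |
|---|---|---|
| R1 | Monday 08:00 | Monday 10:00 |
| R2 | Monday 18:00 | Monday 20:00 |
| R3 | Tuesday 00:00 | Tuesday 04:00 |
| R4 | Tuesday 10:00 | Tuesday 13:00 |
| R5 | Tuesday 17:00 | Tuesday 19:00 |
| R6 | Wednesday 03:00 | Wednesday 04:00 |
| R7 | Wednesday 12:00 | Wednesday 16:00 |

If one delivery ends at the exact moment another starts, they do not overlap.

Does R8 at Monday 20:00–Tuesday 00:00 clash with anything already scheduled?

R1: ends Monday 10:00 at or before R8 starts Monday 20:00 → clear.
R2: ends Monday 20:00 at or before R8 starts Monday 20:00 → clear.
R3: starts Tuesday 00:00 at or after R8 ends Tuesday 00:00 → clear.
R4: starts Tuesday 10:00 at or after R8 ends Tuesday 00:00 → clear.
R5: starts Tuesday 17:00 at or after R8 ends Tuesday 00:00 → clear.
R6: starts Wednesday 03:00 at or after R8 ends Tuesday 00:00 → clear.
R7: starts Wednesday 12:00 at or after R8 ends Tuesday 00:00 → clear.

No — it doesn't clash with anything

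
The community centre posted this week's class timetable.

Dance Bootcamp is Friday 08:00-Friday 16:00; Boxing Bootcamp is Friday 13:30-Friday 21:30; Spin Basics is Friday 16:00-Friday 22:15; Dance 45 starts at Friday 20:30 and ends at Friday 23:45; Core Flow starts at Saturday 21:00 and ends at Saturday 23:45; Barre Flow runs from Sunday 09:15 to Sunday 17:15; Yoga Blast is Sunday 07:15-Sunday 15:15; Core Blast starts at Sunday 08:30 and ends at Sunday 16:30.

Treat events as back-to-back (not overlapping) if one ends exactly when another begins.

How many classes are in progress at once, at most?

3

Sort all start/end points and keep a running count:
Friday 08:00 start Dance Bootcamp → 1
Friday 13:30 start Boxing Bootcamp → 2
Friday 16:00 end Dance Bootcamp → 1
Friday 16:00 start Spin Basics → 2
Friday 20:30 start Dance 45 → 3
Friday 21:30 end Boxing Bootcamp → 2
Friday 22:15 end Spin Basics → 1
Friday 23:45 end Dance 45 → 0
Saturday 21:00 start Core Flow → 1
Saturday 23:45 end Core Flow → 0
Sunday 07:15 start Yoga Blast → 1
Sunday 08:30 start Core Blast → 2
Sunday 09:15 start Barre Flow → 3
Sunday 15:15 end Yoga Blast → 2
Sunday 16:30 end Core Blast → 1
Sunday 17:15 end Barre Flow → 0
Peak is 3, at Friday 20:30 (Boxing Bootcamp, Dance 45, Spin Basics).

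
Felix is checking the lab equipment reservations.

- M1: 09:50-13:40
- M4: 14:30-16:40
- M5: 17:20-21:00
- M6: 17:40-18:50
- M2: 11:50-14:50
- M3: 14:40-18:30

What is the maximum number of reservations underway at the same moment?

Walk through starts and ends in time order (an end at T is processed before a start at T):
09:50 start M1 → 1
11:50 start M2 → 2
13:40 end M1 → 1
14:30 start M4 → 2
14:40 start M3 → 3
14:50 end M2 → 2
16:40 end M4 → 1
17:20 start M5 → 2
17:40 start M6 → 3
18:30 end M3 → 2
18:50 end M6 → 1
21:00 end M5 → 0
Peak is 3, at 14:40 (M2, M3, M4).

3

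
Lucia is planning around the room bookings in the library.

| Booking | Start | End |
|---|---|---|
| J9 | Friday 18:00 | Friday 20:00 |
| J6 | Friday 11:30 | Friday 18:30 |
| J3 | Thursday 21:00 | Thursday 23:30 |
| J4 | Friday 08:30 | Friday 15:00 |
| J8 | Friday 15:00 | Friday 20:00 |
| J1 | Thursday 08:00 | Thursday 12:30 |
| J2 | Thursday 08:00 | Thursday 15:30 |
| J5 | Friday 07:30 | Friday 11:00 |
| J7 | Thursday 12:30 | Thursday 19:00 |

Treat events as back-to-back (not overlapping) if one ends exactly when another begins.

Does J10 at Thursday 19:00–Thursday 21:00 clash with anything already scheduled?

No — it doesn't clash with anything

J1: ends Thursday 12:30 at or before J10 starts Thursday 19:00 → clear.
J2: ends Thursday 15:30 at or before J10 starts Thursday 19:00 → clear.
J7: ends Thursday 19:00 at or before J10 starts Thursday 19:00 → clear.
J3: starts Thursday 21:00 at or after J10 ends Thursday 21:00 → clear.
J5: starts Friday 07:30 at or after J10 ends Thursday 21:00 → clear.
J4: starts Friday 08:30 at or after J10 ends Thursday 21:00 → clear.
J6: starts Friday 11:30 at or after J10 ends Thursday 21:00 → clear.
J8: starts Friday 15:00 at or after J10 ends Thursday 21:00 → clear.
J9: starts Friday 18:00 at or after J10 ends Thursday 21:00 → clear.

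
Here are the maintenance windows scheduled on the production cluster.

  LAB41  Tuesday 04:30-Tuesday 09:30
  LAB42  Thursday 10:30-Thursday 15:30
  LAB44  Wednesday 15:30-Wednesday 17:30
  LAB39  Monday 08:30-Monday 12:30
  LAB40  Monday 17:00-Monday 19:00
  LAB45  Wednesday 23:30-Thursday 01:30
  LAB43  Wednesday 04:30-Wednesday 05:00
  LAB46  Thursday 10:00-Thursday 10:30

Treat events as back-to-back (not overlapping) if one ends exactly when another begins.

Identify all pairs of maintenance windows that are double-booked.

Sorted by start: LAB39, LAB40, LAB41, LAB43, LAB44, LAB45, LAB46, LAB42.
LAB40 starts after LAB39 ends; LAB39 is clear from here.
LAB41 starts after LAB40 ends; LAB40 is clear from here.
LAB43 starts after LAB41 ends; LAB41 is clear from here.
LAB44 starts after LAB43 ends; LAB43 is clear from here.
LAB45 starts after LAB44 ends; LAB44 is clear from here.
LAB46 starts after LAB45 ends; LAB45 is clear from here.
LAB42 starts exactly when LAB46 ends (back-to-back, no overlap).

none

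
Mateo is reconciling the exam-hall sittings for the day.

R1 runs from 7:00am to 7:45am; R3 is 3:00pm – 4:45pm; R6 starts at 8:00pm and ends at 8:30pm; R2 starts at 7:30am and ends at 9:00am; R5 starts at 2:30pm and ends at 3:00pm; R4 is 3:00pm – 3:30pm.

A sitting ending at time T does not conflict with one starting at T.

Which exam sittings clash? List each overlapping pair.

Two intervals overlap when each starts before the other ends.
Sorted by start: R1, R2, R5, R3, R4, R6.
R2 starts before R1 ends → R1 and R2 overlap.
R5 starts after R1 ends, so nothing later overlaps R1 either.
R5 starts after R2 ends, so nothing later overlaps R2 either.
R3 starts exactly when R5 ends (back-to-back, no overlap), so nothing later overlaps R5 either.
R4 starts before R3 ends → R3 and R4 overlap.
R6 starts after R3 ends.
R6 starts after R4 ends.

R1 & R2, R3 & R4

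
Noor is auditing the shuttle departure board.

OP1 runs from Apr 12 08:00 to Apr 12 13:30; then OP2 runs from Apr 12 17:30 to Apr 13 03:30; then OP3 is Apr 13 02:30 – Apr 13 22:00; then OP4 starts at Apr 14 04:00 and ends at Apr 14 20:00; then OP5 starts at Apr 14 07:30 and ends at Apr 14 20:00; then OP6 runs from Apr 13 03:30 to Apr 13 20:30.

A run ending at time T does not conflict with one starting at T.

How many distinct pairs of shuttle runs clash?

Sorted by start: OP1, OP2, OP3, OP6, OP4, OP5.
OP2 starts after OP1 ends — done with OP1.
OP3 starts before OP2 ends → OP2 and OP3 overlap.
OP6 starts exactly when OP2 ends (back-to-back, no overlap) — done with OP2.
OP6 starts before OP3 ends → OP3 and OP6 overlap.
OP4 starts after OP3 ends — done with OP3.
OP4 starts after OP6 ends — done with OP6.
OP5 starts before OP4 ends → OP4 and OP5 overlap.
Overlapping pairs: OP2 & OP3, OP3 & OP6, OP4 & OP5 — 3 in total.

3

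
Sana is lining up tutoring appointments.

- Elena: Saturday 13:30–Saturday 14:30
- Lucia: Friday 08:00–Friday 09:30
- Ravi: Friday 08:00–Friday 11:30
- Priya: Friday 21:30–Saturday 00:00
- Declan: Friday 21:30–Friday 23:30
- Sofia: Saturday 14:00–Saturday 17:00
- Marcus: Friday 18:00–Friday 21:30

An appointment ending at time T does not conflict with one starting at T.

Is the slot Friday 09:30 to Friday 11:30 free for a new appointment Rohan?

No — it overlaps Ravi

Ravi: starts Friday 08:00 before Rohan ends Friday 11:30, and ends Friday 11:30 after Rohan starts Friday 09:30 → overlap.
Lucia: ends Friday 09:30 at or before Rohan starts Friday 09:30 → clear.
Marcus: starts Friday 18:00 at or after Rohan ends Friday 11:30 → clear.
Declan: starts Friday 21:30 at or after Rohan ends Friday 11:30 → clear.
Priya: starts Friday 21:30 at or after Rohan ends Friday 11:30 → clear.
Elena: starts Saturday 13:30 at or after Rohan ends Friday 11:30 → clear.
Sofia: starts Saturday 14:00 at or after Rohan ends Friday 11:30 → clear.
Rohan overlaps Ravi.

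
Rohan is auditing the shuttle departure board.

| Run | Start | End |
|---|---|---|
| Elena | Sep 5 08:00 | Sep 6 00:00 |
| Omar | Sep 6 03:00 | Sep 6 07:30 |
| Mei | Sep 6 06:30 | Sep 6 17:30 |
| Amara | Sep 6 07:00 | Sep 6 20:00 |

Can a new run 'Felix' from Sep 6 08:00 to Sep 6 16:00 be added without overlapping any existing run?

No — it overlaps Amara, Mei

Elena: ends Sep 6 00:00 at or before Felix starts Sep 6 08:00 → clear.
Omar: ends Sep 6 07:30 at or before Felix starts Sep 6 08:00 → clear.
Mei: starts Sep 6 06:30 before Felix ends Sep 6 16:00, and ends Sep 6 17:30 after Felix starts Sep 6 08:00 → overlap.
Amara: starts Sep 6 07:00 before Felix ends Sep 6 16:00, and ends Sep 6 20:00 after Felix starts Sep 6 08:00 → overlap.
Felix overlaps Mei, Amara.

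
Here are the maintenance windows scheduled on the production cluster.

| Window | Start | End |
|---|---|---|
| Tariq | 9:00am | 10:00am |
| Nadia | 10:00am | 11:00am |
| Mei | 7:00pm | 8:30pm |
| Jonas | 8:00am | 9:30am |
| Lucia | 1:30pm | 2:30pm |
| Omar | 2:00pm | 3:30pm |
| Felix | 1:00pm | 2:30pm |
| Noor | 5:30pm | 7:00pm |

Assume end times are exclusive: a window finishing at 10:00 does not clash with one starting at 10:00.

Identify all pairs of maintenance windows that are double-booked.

Felix & Lucia, Felix & Omar, Jonas & Tariq, Lucia & Omar

Check each pair: they overlap iff neither finishes before the other starts.
Sorted by start: Jonas, Tariq, Nadia, Felix, Lucia, Omar, Noor, Mei.
Tariq starts before Jonas ends → Jonas and Tariq overlap.
Nadia starts after Jonas ends, so Jonas has no further overlaps.
Nadia starts exactly when Tariq ends (back-to-back, no overlap), so Tariq has no further overlaps.
Felix starts after Nadia ends, so Nadia has no further overlaps.
Lucia starts before Felix ends → Felix and Lucia overlap.
Omar starts before Felix ends → Felix and Omar overlap.
Noor starts after Felix ends, so Felix has no further overlaps.
Omar starts before Lucia ends → Lucia and Omar overlap.
Noor starts after Lucia ends, so Lucia has no further overlaps.
Noor starts after Omar ends, so Omar has no further overlaps.
Mei starts exactly when Noor ends (back-to-back, no overlap).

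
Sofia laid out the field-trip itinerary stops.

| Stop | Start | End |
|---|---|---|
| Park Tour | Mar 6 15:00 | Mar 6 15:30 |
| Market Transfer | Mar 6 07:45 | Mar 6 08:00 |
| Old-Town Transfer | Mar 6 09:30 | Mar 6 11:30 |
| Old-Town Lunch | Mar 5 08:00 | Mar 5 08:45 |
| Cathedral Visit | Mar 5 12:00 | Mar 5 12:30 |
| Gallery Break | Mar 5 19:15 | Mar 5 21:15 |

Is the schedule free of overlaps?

Yes

Sorted by start: Old-Town Lunch, Cathedral Visit, Gallery Break, Market Transfer, Old-Town Transfer, Park Tour.
Cathedral Visit starts after Old-Town Lunch ends, so Old-Town Lunch has no further overlaps.
Gallery Break starts after Cathedral Visit ends, so Cathedral Visit has no further overlaps.
Market Transfer starts after Gallery Break ends, so Gallery Break has no further overlaps.
Old-Town Transfer starts after Market Transfer ends, so Market Transfer has no further overlaps.
Park Tour starts after Old-Town Transfer ends.
Every pair is clear; the schedule has no overlaps.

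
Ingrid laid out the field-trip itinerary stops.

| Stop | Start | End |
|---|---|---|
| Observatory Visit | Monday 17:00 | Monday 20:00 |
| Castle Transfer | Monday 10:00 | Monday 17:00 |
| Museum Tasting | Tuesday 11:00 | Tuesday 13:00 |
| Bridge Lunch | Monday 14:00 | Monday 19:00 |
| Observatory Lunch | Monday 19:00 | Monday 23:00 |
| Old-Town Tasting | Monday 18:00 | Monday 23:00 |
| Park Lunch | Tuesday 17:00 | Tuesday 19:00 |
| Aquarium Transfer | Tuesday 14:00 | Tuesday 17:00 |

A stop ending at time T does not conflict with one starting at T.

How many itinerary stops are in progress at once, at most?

3

Walk through starts and ends in time order (an end at T is processed before a start at T):
Monday 10:00 start Castle Transfer → 1
Monday 14:00 start Bridge Lunch → 2
Monday 17:00 end Castle Transfer → 1
Monday 17:00 start Observatory Visit → 2
Monday 18:00 start Old-Town Tasting → 3
Monday 19:00 end Bridge Lunch → 2
Monday 19:00 start Observatory Lunch → 3
Monday 20:00 end Observatory Visit → 2
Monday 23:00 end Observatory Lunch → 1
Monday 23:00 end Old-Town Tasting → 0
Tuesday 11:00 start Museum Tasting → 1
Tuesday 13:00 end Museum Tasting → 0
Tuesday 14:00 start Aquarium Transfer → 1
Tuesday 17:00 end Aquarium Transfer → 0
Tuesday 17:00 start Park Lunch → 1
Tuesday 19:00 end Park Lunch → 0
Peak is 3, at Monday 18:00 (Bridge Lunch, Observatory Visit, Old-Town Tasting).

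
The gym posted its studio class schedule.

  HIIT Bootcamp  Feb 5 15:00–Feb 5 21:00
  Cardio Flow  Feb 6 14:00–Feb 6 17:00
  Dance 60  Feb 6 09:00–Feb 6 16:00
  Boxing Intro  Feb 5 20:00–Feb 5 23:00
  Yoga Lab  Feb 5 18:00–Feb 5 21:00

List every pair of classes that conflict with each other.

Two intervals overlap when each starts before the other ends.
Sorted by start: HIIT Bootcamp, Yoga Lab, Boxing Intro, Dance 60, Cardio Flow.
Yoga Lab starts before HIIT Bootcamp ends → HIIT Bootcamp and Yoga Lab overlap.
Boxing Intro starts before HIIT Bootcamp ends → HIIT Bootcamp and Boxing Intro overlap.
Dance 60 starts after HIIT Bootcamp ends; HIIT Bootcamp is clear from here.
Boxing Intro starts before Yoga Lab ends → Yoga Lab and Boxing Intro overlap.
Dance 60 starts after Yoga Lab ends; Yoga Lab is clear from here.
Dance 60 starts after Boxing Intro ends; Boxing Intro is clear from here.
Cardio Flow starts before Dance 60 ends → Dance 60 and Cardio Flow overlap.

Boxing Intro & HIIT Bootcamp, Boxing Intro & Yoga Lab, Cardio Flow & Dance 60, HIIT Bootcamp & Yoga Lab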